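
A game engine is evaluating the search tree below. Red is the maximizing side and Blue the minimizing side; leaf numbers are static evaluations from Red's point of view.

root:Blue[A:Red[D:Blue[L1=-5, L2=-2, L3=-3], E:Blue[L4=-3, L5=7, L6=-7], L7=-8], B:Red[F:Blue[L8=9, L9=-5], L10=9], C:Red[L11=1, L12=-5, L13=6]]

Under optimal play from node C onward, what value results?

C (Red): max(1, -5, 6) = 6

6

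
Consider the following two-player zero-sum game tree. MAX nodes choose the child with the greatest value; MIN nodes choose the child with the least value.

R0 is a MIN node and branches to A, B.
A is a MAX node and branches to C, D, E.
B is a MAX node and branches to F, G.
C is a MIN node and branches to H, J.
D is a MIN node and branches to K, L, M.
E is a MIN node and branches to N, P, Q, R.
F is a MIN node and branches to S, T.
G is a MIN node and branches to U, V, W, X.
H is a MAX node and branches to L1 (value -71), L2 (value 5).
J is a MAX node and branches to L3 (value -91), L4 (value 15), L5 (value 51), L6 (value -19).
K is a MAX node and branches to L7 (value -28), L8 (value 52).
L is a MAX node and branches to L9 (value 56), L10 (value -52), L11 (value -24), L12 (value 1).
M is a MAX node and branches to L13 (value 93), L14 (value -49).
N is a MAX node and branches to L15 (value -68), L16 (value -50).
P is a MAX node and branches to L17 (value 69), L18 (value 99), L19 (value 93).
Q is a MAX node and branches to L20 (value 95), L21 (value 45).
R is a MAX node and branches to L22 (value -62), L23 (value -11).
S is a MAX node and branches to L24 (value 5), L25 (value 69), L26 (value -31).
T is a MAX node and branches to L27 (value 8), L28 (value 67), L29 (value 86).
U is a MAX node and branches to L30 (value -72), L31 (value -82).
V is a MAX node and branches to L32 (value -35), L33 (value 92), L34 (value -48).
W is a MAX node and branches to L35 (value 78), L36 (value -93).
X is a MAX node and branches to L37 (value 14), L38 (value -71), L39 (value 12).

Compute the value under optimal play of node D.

K (MAX): max(-28, 52) = 52
L (MAX): max(56, -52, -24, 1) = 56
M (MAX): max(93, -49) = 93
D (MIN): min(52, 56, 93) = 52

52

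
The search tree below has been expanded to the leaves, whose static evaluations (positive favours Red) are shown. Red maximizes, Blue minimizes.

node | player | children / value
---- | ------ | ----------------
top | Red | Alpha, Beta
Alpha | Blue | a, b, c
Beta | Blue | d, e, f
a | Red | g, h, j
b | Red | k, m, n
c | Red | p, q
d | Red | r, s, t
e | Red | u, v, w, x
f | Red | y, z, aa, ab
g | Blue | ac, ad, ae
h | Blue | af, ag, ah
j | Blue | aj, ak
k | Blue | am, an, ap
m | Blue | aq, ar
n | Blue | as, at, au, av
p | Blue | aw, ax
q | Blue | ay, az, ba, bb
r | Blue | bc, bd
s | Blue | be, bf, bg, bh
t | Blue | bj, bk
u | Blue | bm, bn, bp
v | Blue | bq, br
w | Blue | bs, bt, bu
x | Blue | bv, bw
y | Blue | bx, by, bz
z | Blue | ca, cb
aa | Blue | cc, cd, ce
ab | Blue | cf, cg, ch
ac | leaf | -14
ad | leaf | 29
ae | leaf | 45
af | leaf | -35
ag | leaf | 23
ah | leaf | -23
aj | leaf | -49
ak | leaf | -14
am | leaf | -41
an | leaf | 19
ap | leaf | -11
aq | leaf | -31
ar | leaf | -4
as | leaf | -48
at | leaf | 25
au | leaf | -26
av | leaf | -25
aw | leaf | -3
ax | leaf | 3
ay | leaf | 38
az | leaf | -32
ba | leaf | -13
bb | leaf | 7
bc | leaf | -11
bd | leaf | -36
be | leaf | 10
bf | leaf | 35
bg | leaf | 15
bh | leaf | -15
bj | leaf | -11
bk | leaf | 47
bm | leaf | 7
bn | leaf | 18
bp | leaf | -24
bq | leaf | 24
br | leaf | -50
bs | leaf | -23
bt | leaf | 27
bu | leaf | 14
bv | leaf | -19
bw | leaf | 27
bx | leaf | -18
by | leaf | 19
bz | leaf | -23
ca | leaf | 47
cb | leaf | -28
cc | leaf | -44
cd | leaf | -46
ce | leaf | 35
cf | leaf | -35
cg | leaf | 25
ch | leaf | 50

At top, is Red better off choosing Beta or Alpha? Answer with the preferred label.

r (Blue): min(-11, -36) = -36
s (Blue): min(10, 35, 15, -15) = -15
t (Blue): min(-11, 47) = -11
d (Red): max(-36, -15, -11) = -11
u (Blue): min(7, 18, -24) = -24
v (Blue): min(24, -50) = -50
w (Blue): min(-23, 27, 14) = -23
x (Blue): min(-19, 27) = -19
e (Red): max(-24, -50, -23, -19) = -19
y (Blue): min(-18, 19, -23) = -23
z (Blue): min(47, -28) = -28
aa (Blue): min(-44, -46, 35) = -46
ab (Blue): min(-35, 25, 50) = -35
f (Red): max(-23, -28, -46, -35) = -23
Beta (Blue): min(-11, -19, -23) = -23
g (Blue): min(-14, 29, 45) = -14
h (Blue): min(-35, 23, -23) = -35
j (Blue): min(-49, -14) = -49
a (Red): max(-14, -35, -49) = -14
k (Blue): min(-41, 19, -11) = -41
m (Blue): min(-31, -4) = -31
n (Blue): min(-48, 25, -26, -25) = -48
b (Red): max(-41, -31, -48) = -31
p (Blue): min(-3, 3) = -3
q (Blue): min(38, -32, -13, 7) = -32
c (Red): max(-3, -32) = -3
Alpha (Blue): min(-14, -31, -3) = -31
Red prefers the higher value; Beta=-23, Alpha=-31. Beta is better since -23 > -31.

Beta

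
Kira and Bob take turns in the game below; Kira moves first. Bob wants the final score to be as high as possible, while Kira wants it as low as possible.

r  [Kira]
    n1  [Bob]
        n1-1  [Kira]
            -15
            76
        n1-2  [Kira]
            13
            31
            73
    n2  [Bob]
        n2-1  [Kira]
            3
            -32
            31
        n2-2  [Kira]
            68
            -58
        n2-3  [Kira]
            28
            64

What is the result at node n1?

13

n1-1 (Kira): min(-15, 76) = -15
n1-2 (Kira): min(13, 31, 73) = 13
n1 (Bob): max(-15, 13) = 13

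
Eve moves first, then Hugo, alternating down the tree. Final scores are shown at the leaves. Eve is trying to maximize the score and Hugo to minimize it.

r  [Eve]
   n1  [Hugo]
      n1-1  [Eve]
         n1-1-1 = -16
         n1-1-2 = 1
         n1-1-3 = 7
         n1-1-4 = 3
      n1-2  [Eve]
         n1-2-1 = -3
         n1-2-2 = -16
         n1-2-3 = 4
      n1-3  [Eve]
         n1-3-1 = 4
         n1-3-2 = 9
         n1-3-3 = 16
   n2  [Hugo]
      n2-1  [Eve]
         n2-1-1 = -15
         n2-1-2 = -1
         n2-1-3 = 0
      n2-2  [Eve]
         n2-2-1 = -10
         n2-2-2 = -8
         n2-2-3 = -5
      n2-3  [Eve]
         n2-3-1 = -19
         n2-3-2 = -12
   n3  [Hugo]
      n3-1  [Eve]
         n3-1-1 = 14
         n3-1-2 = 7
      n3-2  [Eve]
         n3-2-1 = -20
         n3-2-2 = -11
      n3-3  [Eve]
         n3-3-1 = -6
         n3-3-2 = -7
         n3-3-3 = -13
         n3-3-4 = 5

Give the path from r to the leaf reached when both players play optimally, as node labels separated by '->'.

r -> n1 -> n1-2 -> n1-2-3

n1-1 (Eve): max(-16, 1, 7, 3) = 7
n1-2 (Eve): max(-3, -16, 4) = 4
n1-3 (Eve): max(4, 9, 16) = 16
n1 (Hugo): min(7, 4, 16) = 4
n2-1 (Eve): max(-15, -1, 0) = 0
n2-2 (Eve): max(-10, -8, -5) = -5
n2-3 (Eve): max(-19, -12) = -12
n2 (Hugo): min(0, -5, -12) = -12
n3-1 (Eve): max(14, 7) = 14
n3-2 (Eve): max(-20, -11) = -11
n3-3 (Eve): max(-6, -7, -13, 5) = 5
n3 (Hugo): min(14, -11, 5) = -11
r (Eve): max(4, -12, -11) = 4
At r, Eve picks n1 (highest: 4).
At n1, Hugo picks n1-2 (lowest: 4).
At n1-2, Eve picks n1-2-3 (highest: 4).
Terminal value 4.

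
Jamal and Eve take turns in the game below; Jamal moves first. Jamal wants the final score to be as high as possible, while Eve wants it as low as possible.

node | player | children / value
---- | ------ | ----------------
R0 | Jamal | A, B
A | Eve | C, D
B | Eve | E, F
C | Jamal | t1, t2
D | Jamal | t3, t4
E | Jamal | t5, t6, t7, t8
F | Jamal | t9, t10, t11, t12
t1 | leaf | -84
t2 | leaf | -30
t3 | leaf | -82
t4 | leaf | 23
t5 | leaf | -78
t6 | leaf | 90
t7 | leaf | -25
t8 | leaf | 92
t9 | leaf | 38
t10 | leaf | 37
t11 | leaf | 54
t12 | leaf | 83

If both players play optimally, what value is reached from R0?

83

C (Jamal): max(-84, -30) = -30
D (Jamal): max(-82, 23) = 23
A (Eve): min(-30, 23) = -30
E (Jamal): max(-78, 90, -25, 92) = 92
F (Jamal): max(38, 37, 54, 83) = 83
B (Eve): min(92, 83) = 83
R0 (Jamal): max(-30, 83) = 83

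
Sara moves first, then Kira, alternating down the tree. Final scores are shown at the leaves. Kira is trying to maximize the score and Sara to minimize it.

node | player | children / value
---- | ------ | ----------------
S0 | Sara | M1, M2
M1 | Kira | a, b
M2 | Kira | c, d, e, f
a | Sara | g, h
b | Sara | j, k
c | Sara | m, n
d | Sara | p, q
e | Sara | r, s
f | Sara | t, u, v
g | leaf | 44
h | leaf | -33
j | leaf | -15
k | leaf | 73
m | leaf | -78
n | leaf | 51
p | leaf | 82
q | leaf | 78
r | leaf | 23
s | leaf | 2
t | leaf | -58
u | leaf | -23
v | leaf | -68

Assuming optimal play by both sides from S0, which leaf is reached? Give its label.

a (Sara): min(44, -33) = -33
b (Sara): min(-15, 73) = -15
M1 (Kira): max(-33, -15) = -15
c (Sara): min(-78, 51) = -78
d (Sara): min(82, 78) = 78
e (Sara): min(23, 2) = 2
f (Sara): min(-58, -23, -68) = -68
M2 (Kira): max(-78, 78, 2, -68) = 78
S0 (Sara): min(-15, 78) = -15
At S0, Sara picks M1 (lowest: -15).
At M1, Kira picks b (highest: -15).
At b, Sara picks j (lowest: -15).
Terminal value -15.

j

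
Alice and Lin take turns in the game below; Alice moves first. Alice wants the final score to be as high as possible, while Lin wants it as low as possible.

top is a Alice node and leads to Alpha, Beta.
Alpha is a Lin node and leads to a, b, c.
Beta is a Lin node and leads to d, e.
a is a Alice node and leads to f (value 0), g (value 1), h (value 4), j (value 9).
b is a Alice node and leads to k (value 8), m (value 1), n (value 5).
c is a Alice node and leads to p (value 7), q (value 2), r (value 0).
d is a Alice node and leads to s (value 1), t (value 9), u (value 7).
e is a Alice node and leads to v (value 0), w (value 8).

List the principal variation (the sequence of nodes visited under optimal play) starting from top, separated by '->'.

a (Alice): max(0, 1, 4, 9) = 9
b (Alice): max(8, 1, 5) = 8
c (Alice): max(7, 2, 0) = 7
Alpha (Lin): min(9, 8, 7) = 7
d (Alice): max(1, 9, 7) = 9
e (Alice): max(0, 8) = 8
Beta (Lin): min(9, 8) = 8
top (Alice): max(7, 8) = 8
At top, Alice picks Beta (highest: 8).
At Beta, Lin picks e (lowest: 8).
At e, Alice picks w (highest: 8).
Terminal value 8.

top -> Beta -> e -> w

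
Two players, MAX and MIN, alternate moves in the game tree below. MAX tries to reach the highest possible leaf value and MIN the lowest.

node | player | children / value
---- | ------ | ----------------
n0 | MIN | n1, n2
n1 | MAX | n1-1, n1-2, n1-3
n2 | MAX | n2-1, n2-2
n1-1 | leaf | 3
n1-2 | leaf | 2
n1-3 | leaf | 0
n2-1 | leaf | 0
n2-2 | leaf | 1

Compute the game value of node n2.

n2 (MAX): max(0, 1) = 1

1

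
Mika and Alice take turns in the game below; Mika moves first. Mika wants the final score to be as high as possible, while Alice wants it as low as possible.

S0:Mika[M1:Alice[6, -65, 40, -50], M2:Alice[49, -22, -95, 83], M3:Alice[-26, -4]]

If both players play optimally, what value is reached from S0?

-26

M1 (Alice): min(6, -65, 40, -50) = -65
M2 (Alice): min(49, -22, -95, 83) = -95
M3 (Alice): min(-26, -4) = -26
S0 (Mika): max(-65, -95, -26) = -26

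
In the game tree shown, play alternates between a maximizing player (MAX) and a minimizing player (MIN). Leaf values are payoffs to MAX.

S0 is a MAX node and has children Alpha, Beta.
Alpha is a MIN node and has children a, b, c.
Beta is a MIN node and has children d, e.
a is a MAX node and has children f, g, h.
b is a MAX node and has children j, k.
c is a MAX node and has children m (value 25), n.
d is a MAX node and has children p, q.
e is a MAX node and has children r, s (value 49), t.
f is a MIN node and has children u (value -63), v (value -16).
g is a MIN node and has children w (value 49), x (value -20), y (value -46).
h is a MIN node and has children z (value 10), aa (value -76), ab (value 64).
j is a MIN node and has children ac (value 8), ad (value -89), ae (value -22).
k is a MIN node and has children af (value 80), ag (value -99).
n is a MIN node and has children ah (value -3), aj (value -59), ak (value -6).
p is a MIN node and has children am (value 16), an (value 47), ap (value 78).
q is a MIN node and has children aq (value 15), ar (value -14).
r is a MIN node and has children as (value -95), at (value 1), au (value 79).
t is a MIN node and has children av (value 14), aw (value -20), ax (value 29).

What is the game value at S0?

16

f (MIN): min(-63, -16) = -63
g (MIN): min(49, -20, -46) = -46
h (MIN): min(10, -76, 64) = -76
a (MAX): max(-63, -46, -76) = -46
j (MIN): min(8, -89, -22) = -89
k (MIN): min(80, -99) = -99
b (MAX): max(-89, -99) = -89
n (MIN): min(-3, -59, -6) = -59
c (MAX): max(25, -59) = 25
Alpha (MIN): min(-46, -89, 25) = -89
p (MIN): min(16, 47, 78) = 16
q (MIN): min(15, -14) = -14
d (MAX): max(16, -14) = 16
r (MIN): min(-95, 1, 79) = -95
t (MIN): min(14, -20, 29) = -20
e (MAX): max(-95, 49, -20) = 49
Beta (MIN): min(16, 49) = 16
S0 (MAX): max(-89, 16) = 16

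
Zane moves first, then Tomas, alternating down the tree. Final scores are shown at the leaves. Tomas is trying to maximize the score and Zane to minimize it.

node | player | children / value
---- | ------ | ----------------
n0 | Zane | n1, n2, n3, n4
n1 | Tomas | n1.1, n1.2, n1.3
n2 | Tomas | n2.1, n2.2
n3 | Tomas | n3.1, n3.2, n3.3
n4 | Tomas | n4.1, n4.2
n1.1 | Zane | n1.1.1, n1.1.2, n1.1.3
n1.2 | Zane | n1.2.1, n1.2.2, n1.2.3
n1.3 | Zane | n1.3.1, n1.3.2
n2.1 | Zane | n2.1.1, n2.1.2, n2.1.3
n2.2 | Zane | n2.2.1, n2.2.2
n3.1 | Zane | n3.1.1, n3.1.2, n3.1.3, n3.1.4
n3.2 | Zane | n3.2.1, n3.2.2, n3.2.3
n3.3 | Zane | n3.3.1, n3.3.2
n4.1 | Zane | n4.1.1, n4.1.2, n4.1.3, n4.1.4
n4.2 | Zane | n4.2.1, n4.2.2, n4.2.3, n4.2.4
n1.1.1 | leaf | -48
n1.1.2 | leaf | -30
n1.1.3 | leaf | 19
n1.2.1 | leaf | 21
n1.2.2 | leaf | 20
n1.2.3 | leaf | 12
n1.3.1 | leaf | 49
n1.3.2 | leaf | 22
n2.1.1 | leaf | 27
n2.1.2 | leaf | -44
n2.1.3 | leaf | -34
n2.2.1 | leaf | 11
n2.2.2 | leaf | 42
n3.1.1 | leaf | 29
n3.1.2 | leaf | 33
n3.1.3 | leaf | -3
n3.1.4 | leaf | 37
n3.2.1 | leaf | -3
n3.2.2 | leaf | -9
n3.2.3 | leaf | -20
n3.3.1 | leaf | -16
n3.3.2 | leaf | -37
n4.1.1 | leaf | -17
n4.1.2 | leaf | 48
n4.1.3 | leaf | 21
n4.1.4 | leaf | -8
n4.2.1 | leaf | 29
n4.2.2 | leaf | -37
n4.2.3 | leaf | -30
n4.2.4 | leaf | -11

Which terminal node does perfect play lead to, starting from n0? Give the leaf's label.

n4.1.1

n1.1 (Zane): min(-48, -30, 19) = -48
n1.2 (Zane): min(21, 20, 12) = 12
n1.3 (Zane): min(49, 22) = 22
n1 (Tomas): max(-48, 12, 22) = 22
n2.1 (Zane): min(27, -44, -34) = -44
n2.2 (Zane): min(11, 42) = 11
n2 (Tomas): max(-44, 11) = 11
n3.1 (Zane): min(29, 33, -3, 37) = -3
n3.2 (Zane): min(-3, -9, -20) = -20
n3.3 (Zane): min(-16, -37) = -37
n3 (Tomas): max(-3, -20, -37) = -3
n4.1 (Zane): min(-17, 48, 21, -8) = -17
n4.2 (Zane): min(29, -37, -30, -11) = -37
n4 (Tomas): max(-17, -37) = -17
n0 (Zane): min(22, 11, -3, -17) = -17
At n0, Zane picks n4 (lowest: -17).
At n4, Tomas picks n4.1 (highest: -17).
At n4.1, Zane picks n4.1.1 (lowest: -17).
Terminal value -17.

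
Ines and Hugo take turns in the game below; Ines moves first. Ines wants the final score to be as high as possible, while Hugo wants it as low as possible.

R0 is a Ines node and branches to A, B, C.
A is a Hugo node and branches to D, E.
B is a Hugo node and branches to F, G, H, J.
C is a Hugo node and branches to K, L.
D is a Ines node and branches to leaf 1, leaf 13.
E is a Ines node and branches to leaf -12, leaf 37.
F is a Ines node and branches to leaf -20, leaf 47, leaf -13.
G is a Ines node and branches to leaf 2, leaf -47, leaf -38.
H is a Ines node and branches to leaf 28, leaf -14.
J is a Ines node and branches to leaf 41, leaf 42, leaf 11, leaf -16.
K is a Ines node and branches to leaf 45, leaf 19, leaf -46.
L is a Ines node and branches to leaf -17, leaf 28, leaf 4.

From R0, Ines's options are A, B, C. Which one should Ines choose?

C

D (Ines): max(1, 13) = 13
E (Ines): max(-12, 37) = 37
A (Hugo): min(13, 37) = 13
F (Ines): max(-20, 47, -13) = 47
G (Ines): max(2, -47, -38) = 2
H (Ines): max(28, -14) = 28
J (Ines): max(41, 42, 11, -16) = 42
B (Hugo): min(47, 2, 28, 42) = 2
K (Ines): max(45, 19, -46) = 45
L (Ines): max(-17, 28, 4) = 28
C (Hugo): min(45, 28) = 28
R0 (Ines): max(13, 2, 28) = 28
Ines at R0 wants the highest of {A=13, B=2, C=28}, so chooses C.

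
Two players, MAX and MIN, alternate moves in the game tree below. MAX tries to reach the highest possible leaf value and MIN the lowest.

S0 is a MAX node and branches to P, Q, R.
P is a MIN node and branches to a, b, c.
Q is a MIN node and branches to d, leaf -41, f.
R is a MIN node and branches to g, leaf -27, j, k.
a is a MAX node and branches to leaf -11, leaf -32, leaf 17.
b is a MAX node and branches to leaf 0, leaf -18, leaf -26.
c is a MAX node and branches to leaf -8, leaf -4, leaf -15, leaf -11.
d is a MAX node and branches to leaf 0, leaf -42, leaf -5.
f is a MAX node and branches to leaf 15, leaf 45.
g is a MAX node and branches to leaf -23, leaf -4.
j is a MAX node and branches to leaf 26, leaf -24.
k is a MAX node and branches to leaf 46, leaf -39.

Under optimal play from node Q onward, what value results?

d (MAX): max(0, -42, -5) = 0
f (MAX): max(15, 45) = 45
Q (MIN): min(0, -41, 45) = -41

-41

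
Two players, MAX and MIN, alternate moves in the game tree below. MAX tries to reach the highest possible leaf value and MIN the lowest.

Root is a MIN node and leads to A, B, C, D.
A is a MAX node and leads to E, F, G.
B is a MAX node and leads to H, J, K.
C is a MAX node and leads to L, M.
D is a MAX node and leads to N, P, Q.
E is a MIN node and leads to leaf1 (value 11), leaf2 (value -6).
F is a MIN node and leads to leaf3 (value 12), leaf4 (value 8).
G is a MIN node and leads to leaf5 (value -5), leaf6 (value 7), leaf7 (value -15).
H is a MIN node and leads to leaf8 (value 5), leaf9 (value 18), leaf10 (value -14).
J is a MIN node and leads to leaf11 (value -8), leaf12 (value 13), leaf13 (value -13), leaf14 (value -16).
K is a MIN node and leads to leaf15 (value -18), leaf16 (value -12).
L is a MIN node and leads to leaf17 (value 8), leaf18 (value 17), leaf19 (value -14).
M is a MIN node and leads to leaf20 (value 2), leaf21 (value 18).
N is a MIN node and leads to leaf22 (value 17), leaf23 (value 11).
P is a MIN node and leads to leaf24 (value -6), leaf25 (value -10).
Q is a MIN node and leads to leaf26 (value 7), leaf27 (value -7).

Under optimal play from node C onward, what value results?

L (MIN): min(8, 17, -14) = -14
M (MIN): min(2, 18) = 2
C (MAX): max(-14, 2) = 2

2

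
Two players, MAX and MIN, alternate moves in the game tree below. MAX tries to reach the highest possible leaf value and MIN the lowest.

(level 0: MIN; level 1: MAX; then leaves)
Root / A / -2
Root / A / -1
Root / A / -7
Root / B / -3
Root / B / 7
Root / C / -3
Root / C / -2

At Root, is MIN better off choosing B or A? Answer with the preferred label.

B (MAX): max(-3, 7) = 7
A (MAX): max(-2, -1, -7) = -1
MIN prefers the lower value; B=7, A=-1. A is better since -1 < 7.

A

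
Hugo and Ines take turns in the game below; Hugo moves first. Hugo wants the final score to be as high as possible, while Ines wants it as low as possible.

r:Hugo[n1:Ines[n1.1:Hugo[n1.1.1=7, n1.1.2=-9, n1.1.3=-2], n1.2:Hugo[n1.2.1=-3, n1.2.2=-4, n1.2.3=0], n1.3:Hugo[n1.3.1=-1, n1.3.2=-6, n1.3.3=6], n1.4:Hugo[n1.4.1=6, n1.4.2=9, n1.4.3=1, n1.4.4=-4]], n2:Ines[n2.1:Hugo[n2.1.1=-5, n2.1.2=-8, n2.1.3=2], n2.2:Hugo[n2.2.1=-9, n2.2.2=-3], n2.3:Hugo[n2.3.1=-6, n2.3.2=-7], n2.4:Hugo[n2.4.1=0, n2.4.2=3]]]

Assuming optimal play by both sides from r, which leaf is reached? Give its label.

n1.1 (Hugo): max(7, -9, -2) = 7
n1.2 (Hugo): max(-3, -4, 0) = 0
n1.3 (Hugo): max(-1, -6, 6) = 6
n1.4 (Hugo): max(6, 9, 1, -4) = 9
n1 (Ines): min(7, 0, 6, 9) = 0
n2.1 (Hugo): max(-5, -8, 2) = 2
n2.2 (Hugo): max(-9, -3) = -3
n2.3 (Hugo): max(-6, -7) = -6
n2.4 (Hugo): max(0, 3) = 3
n2 (Ines): min(2, -3, -6, 3) = -6
r (Hugo): max(0, -6) = 0
At r, Hugo picks n1 (highest: 0).
At n1, Ines picks n1.2 (lowest: 0).
At n1.2, Hugo picks n1.2.3 (highest: 0).
Terminal value 0.

n1.2.3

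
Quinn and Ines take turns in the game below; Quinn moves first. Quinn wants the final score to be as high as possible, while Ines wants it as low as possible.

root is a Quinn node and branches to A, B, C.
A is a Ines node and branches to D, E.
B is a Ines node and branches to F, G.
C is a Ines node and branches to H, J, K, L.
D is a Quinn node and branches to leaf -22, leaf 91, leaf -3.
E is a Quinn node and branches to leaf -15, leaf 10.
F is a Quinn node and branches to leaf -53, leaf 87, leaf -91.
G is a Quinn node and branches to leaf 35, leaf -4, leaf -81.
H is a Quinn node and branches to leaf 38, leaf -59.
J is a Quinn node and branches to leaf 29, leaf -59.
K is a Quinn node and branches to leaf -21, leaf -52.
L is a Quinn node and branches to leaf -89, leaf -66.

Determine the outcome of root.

35

D (Quinn): max(-22, 91, -3) = 91
E (Quinn): max(-15, 10) = 10
A (Ines): min(91, 10) = 10
F (Quinn): max(-53, 87, -91) = 87
G (Quinn): max(35, -4, -81) = 35
B (Ines): min(87, 35) = 35
H (Quinn): max(38, -59) = 38
J (Quinn): max(29, -59) = 29
K (Quinn): max(-21, -52) = -21
L (Quinn): max(-89, -66) = -66
C (Ines): min(38, 29, -21, -66) = -66
root (Quinn): max(10, 35, -66) = 35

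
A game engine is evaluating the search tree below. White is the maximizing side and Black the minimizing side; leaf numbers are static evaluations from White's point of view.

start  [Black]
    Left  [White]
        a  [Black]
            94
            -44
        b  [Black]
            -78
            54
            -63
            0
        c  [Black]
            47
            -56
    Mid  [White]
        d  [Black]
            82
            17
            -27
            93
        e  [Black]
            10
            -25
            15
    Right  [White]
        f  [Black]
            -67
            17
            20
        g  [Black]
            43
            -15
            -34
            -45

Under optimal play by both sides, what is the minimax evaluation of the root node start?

-45

a (Black): min(94, -44) = -44
b (Black): min(-78, 54, -63, 0) = -78
c (Black): min(47, -56) = -56
Left (White): max(-44, -78, -56) = -44
d (Black): min(82, 17, -27, 93) = -27
e (Black): min(10, -25, 15) = -25
Mid (White): max(-27, -25) = -25
f (Black): min(-67, 17, 20) = -67
g (Black): min(43, -15, -34, -45) = -45
Right (White): max(-67, -45) = -45
start (Black): min(-44, -25, -45) = -45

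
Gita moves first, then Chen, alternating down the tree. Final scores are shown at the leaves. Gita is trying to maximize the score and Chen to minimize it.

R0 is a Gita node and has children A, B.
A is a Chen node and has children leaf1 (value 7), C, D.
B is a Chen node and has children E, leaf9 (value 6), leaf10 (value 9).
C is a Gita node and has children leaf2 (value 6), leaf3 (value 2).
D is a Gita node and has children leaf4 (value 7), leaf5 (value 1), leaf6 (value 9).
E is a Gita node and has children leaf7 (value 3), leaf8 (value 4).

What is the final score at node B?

4

E (Gita): max(3, 4) = 4
B (Chen): min(4, 6, 9) = 4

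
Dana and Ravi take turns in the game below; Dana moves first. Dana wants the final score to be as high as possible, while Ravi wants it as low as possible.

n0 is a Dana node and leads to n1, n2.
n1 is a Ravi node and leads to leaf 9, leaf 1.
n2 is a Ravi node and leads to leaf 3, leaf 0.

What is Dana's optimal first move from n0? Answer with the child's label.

n1 (Ravi): min(9, 1) = 1
n2 (Ravi): min(3, 0) = 0
n0 (Dana): max(1, 0) = 1
Dana at n0 wants the highest of {n1=1, n2=0}, so chooses n1.

n1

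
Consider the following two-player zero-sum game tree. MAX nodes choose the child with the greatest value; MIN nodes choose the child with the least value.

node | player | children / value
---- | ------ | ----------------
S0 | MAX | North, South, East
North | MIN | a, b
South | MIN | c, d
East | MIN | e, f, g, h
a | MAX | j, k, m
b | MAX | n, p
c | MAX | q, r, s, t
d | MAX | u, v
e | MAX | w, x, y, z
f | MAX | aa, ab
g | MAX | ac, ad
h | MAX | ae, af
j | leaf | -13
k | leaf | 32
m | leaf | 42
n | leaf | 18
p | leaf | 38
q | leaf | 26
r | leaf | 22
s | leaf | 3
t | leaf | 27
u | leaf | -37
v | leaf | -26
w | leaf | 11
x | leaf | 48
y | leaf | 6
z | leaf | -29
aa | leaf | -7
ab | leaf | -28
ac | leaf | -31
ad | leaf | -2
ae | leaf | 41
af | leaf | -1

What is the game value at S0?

38

a (MAX): max(-13, 32, 42) = 42
b (MAX): max(18, 38) = 38
North (MIN): min(42, 38) = 38
c (MAX): max(26, 22, 3, 27) = 27
d (MAX): max(-37, -26) = -26
South (MIN): min(27, -26) = -26
e (MAX): max(11, 48, 6, -29) = 48
f (MAX): max(-7, -28) = -7
g (MAX): max(-31, -2) = -2
h (MAX): max(41, -1) = 41
East (MIN): min(48, -7, -2, 41) = -7
S0 (MAX): max(38, -26, -7) = 38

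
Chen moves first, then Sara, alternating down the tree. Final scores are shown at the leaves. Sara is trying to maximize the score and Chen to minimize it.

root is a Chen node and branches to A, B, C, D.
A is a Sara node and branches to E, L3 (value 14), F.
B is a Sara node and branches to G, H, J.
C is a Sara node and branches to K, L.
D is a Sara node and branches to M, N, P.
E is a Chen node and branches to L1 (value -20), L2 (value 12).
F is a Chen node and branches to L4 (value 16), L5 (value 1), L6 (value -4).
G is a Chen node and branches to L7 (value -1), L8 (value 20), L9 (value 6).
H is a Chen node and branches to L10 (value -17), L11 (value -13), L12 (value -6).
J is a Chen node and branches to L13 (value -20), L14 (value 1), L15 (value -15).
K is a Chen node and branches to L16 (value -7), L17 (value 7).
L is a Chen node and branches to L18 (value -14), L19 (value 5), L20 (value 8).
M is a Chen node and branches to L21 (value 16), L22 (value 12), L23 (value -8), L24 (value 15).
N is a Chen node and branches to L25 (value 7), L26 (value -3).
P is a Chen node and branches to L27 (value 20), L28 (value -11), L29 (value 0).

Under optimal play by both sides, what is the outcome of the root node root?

-7

E (Chen): min(-20, 12) = -20
F (Chen): min(16, 1, -4) = -4
A (Sara): max(-20, 14, -4) = 14
G (Chen): min(-1, 20, 6) = -1
H (Chen): min(-17, -13, -6) = -17
J (Chen): min(-20, 1, -15) = -20
B (Sara): max(-1, -17, -20) = -1
K (Chen): min(-7, 7) = -7
L (Chen): min(-14, 5, 8) = -14
C (Sara): max(-7, -14) = -7
M (Chen): min(16, 12, -8, 15) = -8
N (Chen): min(7, -3) = -3
P (Chen): min(20, -11, 0) = -11
D (Sara): max(-8, -3, -11) = -3
root (Chen): min(14, -1, -7, -3) = -7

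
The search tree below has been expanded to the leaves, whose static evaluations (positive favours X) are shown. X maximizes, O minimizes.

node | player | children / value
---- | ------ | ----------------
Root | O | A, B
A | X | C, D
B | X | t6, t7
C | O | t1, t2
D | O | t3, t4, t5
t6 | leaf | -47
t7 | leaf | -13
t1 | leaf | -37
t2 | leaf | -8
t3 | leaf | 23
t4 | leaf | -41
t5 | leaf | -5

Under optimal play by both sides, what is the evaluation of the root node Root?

-37

C (O): min(-37, -8) = -37
D (O): min(23, -41, -5) = -41
A (X): max(-37, -41) = -37
B (X): max(-47, -13) = -13
Root (O): min(-37, -13) = -37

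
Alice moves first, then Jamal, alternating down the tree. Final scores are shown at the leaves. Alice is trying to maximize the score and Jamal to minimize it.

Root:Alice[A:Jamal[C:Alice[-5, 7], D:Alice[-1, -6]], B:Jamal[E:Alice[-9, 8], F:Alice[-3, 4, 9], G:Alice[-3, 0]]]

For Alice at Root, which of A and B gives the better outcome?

B

C (Alice): max(-5, 7) = 7
D (Alice): max(-1, -6) = -1
A (Jamal): min(7, -1) = -1
E (Alice): max(-9, 8) = 8
F (Alice): max(-3, 4, 9) = 9
G (Alice): max(-3, 0) = 0
B (Jamal): min(8, 9, 0) = 0
Alice prefers the higher value; A=-1, B=0. B is better since 0 > -1.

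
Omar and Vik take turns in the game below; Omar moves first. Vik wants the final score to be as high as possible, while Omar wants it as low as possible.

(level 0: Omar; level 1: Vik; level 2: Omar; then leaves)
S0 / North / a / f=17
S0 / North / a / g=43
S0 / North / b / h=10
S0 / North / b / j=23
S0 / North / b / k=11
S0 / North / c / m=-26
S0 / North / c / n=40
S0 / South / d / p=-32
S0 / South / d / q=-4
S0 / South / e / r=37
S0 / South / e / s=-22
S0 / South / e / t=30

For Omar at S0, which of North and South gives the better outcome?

South

a (Omar): min(17, 43) = 17
b (Omar): min(10, 23, 11) = 10
c (Omar): min(-26, 40) = -26
North (Vik): max(17, 10, -26) = 17
d (Omar): min(-32, -4) = -32
e (Omar): min(37, -22, 30) = -22
South (Vik): max(-32, -22) = -22
Omar prefers the lower value; North=17, South=-22. South is better since -22 < 17.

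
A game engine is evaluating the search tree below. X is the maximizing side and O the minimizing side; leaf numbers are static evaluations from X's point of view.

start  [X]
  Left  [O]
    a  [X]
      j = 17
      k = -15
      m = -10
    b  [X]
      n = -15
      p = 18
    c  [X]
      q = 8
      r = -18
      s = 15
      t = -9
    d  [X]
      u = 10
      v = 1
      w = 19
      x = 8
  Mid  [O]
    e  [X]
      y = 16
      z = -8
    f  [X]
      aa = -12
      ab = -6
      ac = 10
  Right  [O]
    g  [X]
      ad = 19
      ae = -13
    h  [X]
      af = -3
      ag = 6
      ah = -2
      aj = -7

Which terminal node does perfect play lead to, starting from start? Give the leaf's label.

a (X): max(17, -15, -10) = 17
b (X): max(-15, 18) = 18
c (X): max(8, -18, 15, -9) = 15
d (X): max(10, 1, 19, 8) = 19
Left (O): min(17, 18, 15, 19) = 15
e (X): max(16, -8) = 16
f (X): max(-12, -6, 10) = 10
Mid (O): min(16, 10) = 10
g (X): max(19, -13) = 19
h (X): max(-3, 6, -2, -7) = 6
Right (O): min(19, 6) = 6
start (X): max(15, 10, 6) = 15
At start, X picks Left (highest: 15).
At Left, O picks c (lowest: 15).
At c, X picks s (highest: 15).
Terminal value 15.

s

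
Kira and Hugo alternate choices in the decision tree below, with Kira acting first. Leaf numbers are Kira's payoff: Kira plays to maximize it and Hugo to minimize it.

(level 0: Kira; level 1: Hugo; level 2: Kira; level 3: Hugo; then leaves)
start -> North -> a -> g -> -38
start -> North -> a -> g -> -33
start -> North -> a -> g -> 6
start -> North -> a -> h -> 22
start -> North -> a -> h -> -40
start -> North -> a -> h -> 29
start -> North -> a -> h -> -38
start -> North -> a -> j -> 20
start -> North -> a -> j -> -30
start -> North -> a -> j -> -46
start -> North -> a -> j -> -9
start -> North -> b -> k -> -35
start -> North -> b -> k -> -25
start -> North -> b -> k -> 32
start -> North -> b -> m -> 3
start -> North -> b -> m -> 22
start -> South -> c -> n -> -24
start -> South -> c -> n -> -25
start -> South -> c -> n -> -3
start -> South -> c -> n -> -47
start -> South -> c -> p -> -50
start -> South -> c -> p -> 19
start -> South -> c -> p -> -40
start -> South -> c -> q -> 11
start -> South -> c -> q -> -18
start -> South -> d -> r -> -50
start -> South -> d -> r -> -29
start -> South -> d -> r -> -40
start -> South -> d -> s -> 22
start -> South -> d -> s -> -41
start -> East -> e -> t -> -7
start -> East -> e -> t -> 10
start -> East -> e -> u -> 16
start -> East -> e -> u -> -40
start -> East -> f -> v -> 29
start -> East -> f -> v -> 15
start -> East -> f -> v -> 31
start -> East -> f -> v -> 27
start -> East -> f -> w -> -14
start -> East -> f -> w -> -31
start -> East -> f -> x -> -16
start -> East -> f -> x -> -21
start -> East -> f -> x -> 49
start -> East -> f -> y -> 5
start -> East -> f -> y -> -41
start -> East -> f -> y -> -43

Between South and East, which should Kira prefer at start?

n (Hugo): min(-24, -25, -3, -47) = -47
p (Hugo): min(-50, 19, -40) = -50
q (Hugo): min(11, -18) = -18
c (Kira): max(-47, -50, -18) = -18
r (Hugo): min(-50, -29, -40) = -50
s (Hugo): min(22, -41) = -41
d (Kira): max(-50, -41) = -41
South (Hugo): min(-18, -41) = -41
t (Hugo): min(-7, 10) = -7
u (Hugo): min(16, -40) = -40
e (Kira): max(-7, -40) = -7
v (Hugo): min(29, 15, 31, 27) = 15
w (Hugo): min(-14, -31) = -31
x (Hugo): min(-16, -21, 49) = -21
y (Hugo): min(5, -41, -43) = -43
f (Kira): max(15, -31, -21, -43) = 15
East (Hugo): min(-7, 15) = -7
Kira prefers the higher value; South=-41, East=-7. East is better since -7 > -41.

East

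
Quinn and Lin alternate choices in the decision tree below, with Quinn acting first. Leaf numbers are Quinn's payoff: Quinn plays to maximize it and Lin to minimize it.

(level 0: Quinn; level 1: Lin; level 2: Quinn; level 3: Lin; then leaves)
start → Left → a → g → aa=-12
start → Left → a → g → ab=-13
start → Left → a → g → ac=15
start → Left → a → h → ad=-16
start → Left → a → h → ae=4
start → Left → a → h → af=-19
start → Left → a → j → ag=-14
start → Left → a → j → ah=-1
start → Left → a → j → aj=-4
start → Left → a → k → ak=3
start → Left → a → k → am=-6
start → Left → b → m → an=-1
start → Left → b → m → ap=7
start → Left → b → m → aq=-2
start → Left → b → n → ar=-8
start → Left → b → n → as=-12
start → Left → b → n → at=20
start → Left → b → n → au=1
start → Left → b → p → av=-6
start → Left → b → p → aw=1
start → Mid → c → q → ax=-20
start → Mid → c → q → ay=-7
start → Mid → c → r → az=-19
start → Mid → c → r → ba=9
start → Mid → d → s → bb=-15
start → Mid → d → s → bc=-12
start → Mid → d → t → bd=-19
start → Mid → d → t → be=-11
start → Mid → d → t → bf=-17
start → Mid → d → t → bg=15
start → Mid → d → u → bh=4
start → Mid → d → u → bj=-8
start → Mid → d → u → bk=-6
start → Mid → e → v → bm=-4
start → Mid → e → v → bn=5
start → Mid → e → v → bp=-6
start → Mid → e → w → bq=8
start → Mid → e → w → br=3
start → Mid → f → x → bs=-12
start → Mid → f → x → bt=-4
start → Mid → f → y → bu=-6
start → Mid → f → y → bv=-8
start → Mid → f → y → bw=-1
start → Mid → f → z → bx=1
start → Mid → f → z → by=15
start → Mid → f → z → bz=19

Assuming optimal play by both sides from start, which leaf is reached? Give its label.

g (Lin): min(-12, -13, 15) = -13
h (Lin): min(-16, 4, -19) = -19
j (Lin): min(-14, -1, -4) = -14
k (Lin): min(3, -6) = -6
a (Quinn): max(-13, -19, -14, -6) = -6
m (Lin): min(-1, 7, -2) = -2
n (Lin): min(-8, -12, 20, 1) = -12
p (Lin): min(-6, 1) = -6
b (Quinn): max(-2, -12, -6) = -2
Left (Lin): min(-6, -2) = -6
q (Lin): min(-20, -7) = -20
r (Lin): min(-19, 9) = -19
c (Quinn): max(-20, -19) = -19
s (Lin): min(-15, -12) = -15
t (Lin): min(-19, -11, -17, 15) = -19
u (Lin): min(4, -8, -6) = -8
d (Quinn): max(-15, -19, -8) = -8
v (Lin): min(-4, 5, -6) = -6
w (Lin): min(8, 3) = 3
e (Quinn): max(-6, 3) = 3
x (Lin): min(-12, -4) = -12
y (Lin): min(-6, -8, -1) = -8
z (Lin): min(1, 15, 19) = 1
f (Quinn): max(-12, -8, 1) = 1
Mid (Lin): min(-19, -8, 3, 1) = -19
start (Quinn): max(-6, -19) = -6
At start, Quinn picks Left (highest: -6).
At Left, Lin picks a (lowest: -6).
At a, Quinn picks k (highest: -6).
At k, Lin picks am (lowest: -6).
Terminal value -6.

am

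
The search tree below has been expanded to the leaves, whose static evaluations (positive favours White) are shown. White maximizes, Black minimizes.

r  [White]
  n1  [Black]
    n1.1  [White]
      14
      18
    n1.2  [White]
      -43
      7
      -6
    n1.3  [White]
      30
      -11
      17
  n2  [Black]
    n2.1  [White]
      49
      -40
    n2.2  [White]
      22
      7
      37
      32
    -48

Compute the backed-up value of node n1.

n1.1 (White): max(14, 18) = 18
n1.2 (White): max(-43, 7, -6) = 7
n1.3 (White): max(30, -11, 17) = 30
n1 (Black): min(18, 7, 30) = 7

7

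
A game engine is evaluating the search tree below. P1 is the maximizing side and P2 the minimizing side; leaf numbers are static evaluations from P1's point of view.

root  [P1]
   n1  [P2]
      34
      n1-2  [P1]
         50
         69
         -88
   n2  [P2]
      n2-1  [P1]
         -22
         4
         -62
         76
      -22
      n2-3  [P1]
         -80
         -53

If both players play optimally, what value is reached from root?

n1-2 (P1): max(50, 69, -88) = 69
n1 (P2): min(34, 69) = 34
n2-1 (P1): max(-22, 4, -62, 76) = 76
n2-3 (P1): max(-80, -53) = -53
n2 (P2): min(76, -22, -53) = -53
root (P1): max(34, -53) = 34

34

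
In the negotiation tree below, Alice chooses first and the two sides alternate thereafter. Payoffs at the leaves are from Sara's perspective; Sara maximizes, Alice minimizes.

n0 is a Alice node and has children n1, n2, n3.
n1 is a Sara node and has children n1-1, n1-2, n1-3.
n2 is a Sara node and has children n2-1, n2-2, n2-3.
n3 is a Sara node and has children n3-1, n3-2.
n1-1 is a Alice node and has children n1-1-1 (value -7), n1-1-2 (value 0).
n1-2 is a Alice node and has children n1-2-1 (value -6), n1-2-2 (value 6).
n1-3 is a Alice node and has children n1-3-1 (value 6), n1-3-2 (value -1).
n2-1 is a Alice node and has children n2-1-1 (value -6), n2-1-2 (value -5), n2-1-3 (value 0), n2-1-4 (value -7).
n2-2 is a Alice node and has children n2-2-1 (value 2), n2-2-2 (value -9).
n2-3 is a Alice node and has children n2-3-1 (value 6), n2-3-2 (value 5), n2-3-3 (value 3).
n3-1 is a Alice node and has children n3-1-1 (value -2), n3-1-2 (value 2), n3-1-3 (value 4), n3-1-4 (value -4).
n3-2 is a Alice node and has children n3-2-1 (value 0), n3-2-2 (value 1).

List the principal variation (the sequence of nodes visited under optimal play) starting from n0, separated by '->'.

n0 -> n1 -> n1-3 -> n1-3-2

n1-1 (Alice): min(-7, 0) = -7
n1-2 (Alice): min(-6, 6) = -6
n1-3 (Alice): min(6, -1) = -1
n1 (Sara): max(-7, -6, -1) = -1
n2-1 (Alice): min(-6, -5, 0, -7) = -7
n2-2 (Alice): min(2, -9) = -9
n2-3 (Alice): min(6, 5, 3) = 3
n2 (Sara): max(-7, -9, 3) = 3
n3-1 (Alice): min(-2, 2, 4, -4) = -4
n3-2 (Alice): min(0, 1) = 0
n3 (Sara): max(-4, 0) = 0
n0 (Alice): min(-1, 3, 0) = -1
At n0, Alice picks n1 (lowest: -1).
At n1, Sara picks n1-3 (highest: -1).
At n1-3, Alice picks n1-3-2 (lowest: -1).
Terminal value -1.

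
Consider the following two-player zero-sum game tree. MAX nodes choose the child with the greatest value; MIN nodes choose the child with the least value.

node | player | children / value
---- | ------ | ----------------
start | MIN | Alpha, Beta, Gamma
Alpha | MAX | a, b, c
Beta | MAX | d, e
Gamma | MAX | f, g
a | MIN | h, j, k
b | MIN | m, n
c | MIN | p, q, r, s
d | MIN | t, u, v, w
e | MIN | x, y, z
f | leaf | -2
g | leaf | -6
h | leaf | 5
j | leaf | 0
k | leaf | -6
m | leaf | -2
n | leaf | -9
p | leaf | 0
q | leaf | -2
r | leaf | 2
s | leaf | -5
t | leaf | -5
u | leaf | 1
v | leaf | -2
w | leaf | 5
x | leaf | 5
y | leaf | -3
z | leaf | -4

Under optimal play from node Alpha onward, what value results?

a (MIN): min(5, 0, -6) = -6
b (MIN): min(-2, -9) = -9
c (MIN): min(0, -2, 2, -5) = -5
Alpha (MAX): max(-6, -9, -5) = -5

-5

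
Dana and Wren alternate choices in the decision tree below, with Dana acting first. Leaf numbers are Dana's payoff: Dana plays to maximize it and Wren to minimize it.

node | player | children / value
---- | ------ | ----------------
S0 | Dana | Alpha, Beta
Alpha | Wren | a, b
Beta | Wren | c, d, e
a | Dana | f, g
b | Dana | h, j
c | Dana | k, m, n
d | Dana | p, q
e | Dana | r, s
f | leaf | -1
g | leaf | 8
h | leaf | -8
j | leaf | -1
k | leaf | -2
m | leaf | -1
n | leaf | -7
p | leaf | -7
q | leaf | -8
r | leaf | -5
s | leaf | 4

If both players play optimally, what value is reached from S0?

-1

a (Dana): max(-1, 8) = 8
b (Dana): max(-8, -1) = -1
Alpha (Wren): min(8, -1) = -1
c (Dana): max(-2, -1, -7) = -1
d (Dana): max(-7, -8) = -7
e (Dana): max(-5, 4) = 4
Beta (Wren): min(-1, -7, 4) = -7
S0 (Dana): max(-1, -7) = -1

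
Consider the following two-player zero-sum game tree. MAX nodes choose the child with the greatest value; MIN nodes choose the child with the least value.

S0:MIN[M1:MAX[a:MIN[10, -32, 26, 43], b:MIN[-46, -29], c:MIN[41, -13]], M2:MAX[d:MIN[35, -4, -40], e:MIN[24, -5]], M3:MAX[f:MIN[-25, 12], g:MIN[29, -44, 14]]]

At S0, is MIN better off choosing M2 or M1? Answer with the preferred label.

d (MIN): min(35, -4, -40) = -40
e (MIN): min(24, -5) = -5
M2 (MAX): max(-40, -5) = -5
a (MIN): min(10, -32, 26, 43) = -32
b (MIN): min(-46, -29) = -46
c (MIN): min(41, -13) = -13
M1 (MAX): max(-32, -46, -13) = -13
MIN prefers the lower value; M2=-5, M1=-13. M1 is better since -13 < -5.

M1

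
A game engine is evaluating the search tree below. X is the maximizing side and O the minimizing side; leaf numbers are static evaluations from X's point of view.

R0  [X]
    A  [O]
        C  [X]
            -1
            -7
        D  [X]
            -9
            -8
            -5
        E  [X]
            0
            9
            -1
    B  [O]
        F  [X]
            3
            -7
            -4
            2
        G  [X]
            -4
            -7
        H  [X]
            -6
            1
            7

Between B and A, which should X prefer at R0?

B

F (X): max(3, -7, -4, 2) = 3
G (X): max(-4, -7) = -4
H (X): max(-6, 1, 7) = 7
B (O): min(3, -4, 7) = -4
C (X): max(-1, -7) = -1
D (X): max(-9, -8, -5) = -5
E (X): max(0, 9, -1) = 9
A (O): min(-1, -5, 9) = -5
X prefers the higher value; B=-4, A=-5. B is better since -4 > -5.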